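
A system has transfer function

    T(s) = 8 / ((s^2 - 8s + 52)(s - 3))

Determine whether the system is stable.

unstable

The poles can be read from the denominator factors: s = 4 ± 6j, 3.
Since the pole(s) at s = 4 ± 6j, 3 lie in the right half-plane, the system is unstable.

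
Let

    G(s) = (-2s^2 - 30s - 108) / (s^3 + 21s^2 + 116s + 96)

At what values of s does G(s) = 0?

Set the numerator to zero: -2s^2 - 30s - 108 = 0, i.e. -2·(s^2 + 15s + 54) = 0.
Factoring: (s + 9)(s + 6) = 0.

s = -9, -6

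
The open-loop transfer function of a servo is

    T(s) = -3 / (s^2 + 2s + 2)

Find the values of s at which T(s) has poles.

s = -1 + j, -1 - j

The poles are the roots of the denominator s^2 + 2s + 2 = 0.
Using the quadratic formula: s = (-2 ± √(-4))/2 = -1 ± 1j.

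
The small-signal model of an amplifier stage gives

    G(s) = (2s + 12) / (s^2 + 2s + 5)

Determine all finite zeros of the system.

s = -6

Set the numerator to zero: 2s + 12 = 0, i.e. 2·(s + 6) = 0.
So s = -6.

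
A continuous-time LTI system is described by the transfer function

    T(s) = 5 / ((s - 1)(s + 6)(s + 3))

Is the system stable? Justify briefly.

unstable

The poles can be read from the denominator factors: s = 1, -6, -3.
Since the pole(s) at s = 1 lie in the right half-plane, the system is unstable.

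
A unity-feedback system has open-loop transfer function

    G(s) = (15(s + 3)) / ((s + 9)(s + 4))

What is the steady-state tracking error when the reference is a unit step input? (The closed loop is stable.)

e_ss = 0.4444

G(s) has no poles at the origin.
This is a Type 0 system. Kp = lim_{s→0} G(s) = 45/36 = 5/4.
e_ss = 1/(1 + Kp) = 1/(1 + 5/4) = 4/9 ≈ 0.4444.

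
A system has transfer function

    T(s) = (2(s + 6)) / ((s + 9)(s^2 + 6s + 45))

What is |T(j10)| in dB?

|T(j10)|_dB ≈ -33.4 dB

Substitute s = j10: numerator = 12 + j20, denominator = -1095 - j10.
|T(j10)| = |12 + j20| / |-1095 - j10| = 23.324 / 1095.0 ≈ 0.02130.
In decibels: 20·log₁₀(0.02130) ≈ -33.4 dB.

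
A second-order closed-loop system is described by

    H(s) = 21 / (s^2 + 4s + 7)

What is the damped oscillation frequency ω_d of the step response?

ω_d ≈ 1.732 rad/s

Comparing s^2 + 4s + 7 to s^2 + 2ζωₙs + ωₙ²: ωₙ = √7 ≈ 2.646 rad/s and ζ = 4/(2·√7) ≈ 0.7559.
ζωₙ = 4/2 = 2, so ω_d = ωₙ√(1−ζ²) = √(ωₙ² − (ζωₙ)²) = √(7 − 2²) = √3 ≈ 1.732 rad/s.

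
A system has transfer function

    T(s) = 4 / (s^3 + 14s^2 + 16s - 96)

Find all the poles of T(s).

s = 2, -12, -4

The poles are the roots of the denominator s^3 + 14s^2 + 16s - 96 = 0.
Trying s = 2: the polynomial evaluates to 0, so (s - 2) is a factor.
Dividing out leaves s^2 + 16s + 48 = 0.
Factoring the quadratic: (s + 12)(s + 4) = 0.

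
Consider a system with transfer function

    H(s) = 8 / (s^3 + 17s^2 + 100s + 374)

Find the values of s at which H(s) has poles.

The poles are the roots of the denominator s^3 + 17s^2 + 100s + 374 = 0.
Trying s = -11: the polynomial evaluates to 0, so (s + 11) is a factor.
Dividing out leaves s^2 + 6s + 34 = 0.
The quadratic formula then gives s = -3 ± 5j.

s = -3 + 5j, -3 - 5j, -11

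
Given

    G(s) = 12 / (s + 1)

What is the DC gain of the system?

G(0) = 12

Set s = 0: G(0) = (12) / (1) = 12.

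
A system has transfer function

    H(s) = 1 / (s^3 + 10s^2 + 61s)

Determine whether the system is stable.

The denominator s^3 + 10s^2 + 61s factors as s(s^2 + 10s + 61), giving poles at s = 0, -5 + 6j, -5 - 6j.
Since the simple pole(s) at s = 0 lie on the jω-axis with none in the right half-plane, the system is marginally stable.

marginally stable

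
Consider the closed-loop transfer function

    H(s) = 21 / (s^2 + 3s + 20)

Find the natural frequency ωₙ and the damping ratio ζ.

ωₙ ≈ 4.472 rad/s, ζ ≈ 0.3354

Compare the denominator to the standard form s^2 + 2ζωₙs + ωₙ².
ωₙ² = 20, so ωₙ = √20 ≈ 4.472 rad/s.
2ζωₙ = 3, so ζ = 3/(2·√20) ≈ 0.3354.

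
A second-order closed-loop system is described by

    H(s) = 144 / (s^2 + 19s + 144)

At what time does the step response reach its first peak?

Comparing s^2 + 19s + 144 to s^2 + 2ζωₙs + ωₙ²: ωₙ = 12 rad/s and ζ = 19/(2·12) ≈ 0.7917.
ζωₙ = 19/2 = 9.5, so ω_d = ωₙ√(1−ζ²) = √(ωₙ² − (ζωₙ)²) = √(144 − 9.5²) = √53.75 ≈ 7.331 rad/s.
t_p = π/ω_d = π/7.331 ≈ 0.4285 s.

t_p ≈ 0.4285 s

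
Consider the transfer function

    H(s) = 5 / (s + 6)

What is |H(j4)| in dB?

Substitute s = j4: numerator = 5, denominator = 6 + j4.
|H(j4)| = |5| / |6 + j4| = 5 / 7.2111 ≈ 0.6934.
In decibels: 20·log₁₀(0.6934) ≈ -3.18 dB.

|H(j4)|_dB ≈ -3.18 dB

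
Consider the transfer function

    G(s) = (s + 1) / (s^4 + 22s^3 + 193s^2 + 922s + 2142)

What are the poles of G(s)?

The poles are the roots of the denominator s^4 + 22s^3 + 193s^2 + 922s + 2142 = 0.
Trying s = -9: the polynomial evaluates to 0, so (s + 9) is a factor.
Dividing out leaves s^3 + 13s^2 + 76s + 238 = 0.
This factors further as (s + 7)(s^2 + 6s + 34) = 0.

s = -9, -7, -3 + 5j, -3 - 5j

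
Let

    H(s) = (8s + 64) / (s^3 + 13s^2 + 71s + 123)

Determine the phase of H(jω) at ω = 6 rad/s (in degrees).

∠H(j6) ≈ -111.8°

At s = j6: numerator = 64 + j48, denominator = -345 + j210.
∠H = ∠num − ∠den = 36.870° − (148.67°) = -111.8°.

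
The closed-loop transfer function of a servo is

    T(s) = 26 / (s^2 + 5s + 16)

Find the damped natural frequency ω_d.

ω_d ≈ 3.122 rad/s

Comparing s^2 + 5s + 16 to s^2 + 2ζωₙs + ωₙ²: ωₙ = 4 rad/s and ζ = 5/(2·4) = 0.625.
ζωₙ = 5/2 = 2.5, so ω_d = ωₙ√(1−ζ²) = √(ωₙ² − (ζωₙ)²) = √(16 − 2.5²) = √9.75 ≈ 3.122 rad/s.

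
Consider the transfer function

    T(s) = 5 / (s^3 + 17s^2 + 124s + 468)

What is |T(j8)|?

|T(j8)| ≈ 0.006377

Substitute s = j8: numerator = 5, denominator = -620 + j480.
|T(j8)| = |5| / |-620 + j480| = 5 / 784.09 ≈ 0.006377.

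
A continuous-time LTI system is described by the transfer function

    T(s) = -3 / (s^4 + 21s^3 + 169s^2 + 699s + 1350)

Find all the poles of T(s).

The poles are the roots of the denominator s^4 + 21s^3 + 169s^2 + 699s + 1350 = 0.
Trying s = -9: the polynomial evaluates to 0, so (s + 9) is a factor.
Dividing out leaves s^3 + 12s^2 + 61s + 150 = 0.
This factors further as (s^2 + 6s + 25)(s + 6) = 0.

s = -3 + 4j, -3 - 4j, -9, -6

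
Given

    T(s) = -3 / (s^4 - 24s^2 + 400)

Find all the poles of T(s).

The poles are the roots of the denominator s^4 - 24s^2 + 400 = 0.
No real roots exist; factor into two real quadratics: (s^2 - 8s + 20)(s^2 + 8s + 20) = 0.
Each quadratic gives a conjugate pair via the quadratic formula.

s = 4 ± 2j, -4 ± 2j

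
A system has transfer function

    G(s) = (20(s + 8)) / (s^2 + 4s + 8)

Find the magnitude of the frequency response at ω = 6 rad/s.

Substitute s = j6: numerator = 160 + j120, denominator = -28 + j24.
|G(j6)| = |160 + j120| / |-28 + j24| = 200 / 36.878 ≈ 5.423.

|G(j6)| ≈ 5.423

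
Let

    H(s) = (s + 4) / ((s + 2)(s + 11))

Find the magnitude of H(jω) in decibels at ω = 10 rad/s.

Substitute s = j10: numerator = 4 + j10, denominator = -78 + j130.
|H(j10)| = |4 + j10| / |-78 + j130| = 10.770 / 151.60 ≈ 0.07104.
In decibels: 20·log₁₀(0.07104) ≈ -23.0 dB.

|H(j10)|_dB ≈ -23.0 dB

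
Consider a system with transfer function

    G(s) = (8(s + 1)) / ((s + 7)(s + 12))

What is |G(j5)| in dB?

Substitute s = j5: numerator = 8 + j40, denominator = 59 + j95.
|G(j5)| = |8 + j40| / |59 + j95| = 40.792 / 111.83 ≈ 0.3648.
In decibels: 20·log₁₀(0.3648) ≈ -8.76 dB.

|G(j5)|_dB ≈ -8.76 dB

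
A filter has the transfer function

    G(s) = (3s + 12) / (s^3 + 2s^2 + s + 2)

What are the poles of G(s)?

The poles are the roots of the denominator s^3 + 2s^2 + s + 2 = 0.
Trying s = -2: the polynomial evaluates to 0, so (s + 2) is a factor.
Dividing out leaves s^2 + 1 = 0.
The quadratic formula then gives s = 0 ± 1j.

s = j, -j, -2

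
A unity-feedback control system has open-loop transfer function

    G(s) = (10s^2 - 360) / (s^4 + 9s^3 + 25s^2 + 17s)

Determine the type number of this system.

Type 1

Factor s from the denominator: s^4 + 9s^3 + 25s^2 + 17s = s·(s^3 + 9s^2 + 25s + 17).
There is 1 pole at the origin, so the system is Type 1.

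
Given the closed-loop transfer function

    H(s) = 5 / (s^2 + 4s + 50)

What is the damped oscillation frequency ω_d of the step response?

Comparing s^2 + 4s + 50 to s^2 + 2ζωₙs + ωₙ²: ωₙ = √50 ≈ 7.071 rad/s and ζ = 4/(2·√50) ≈ 0.2828.
ζωₙ = 4/2 = 2, so ω_d = ωₙ√(1−ζ²) = √(ωₙ² − (ζωₙ)²) = √(50 − 2²) = √46 ≈ 6.782 rad/s.

ω_d ≈ 6.782 rad/s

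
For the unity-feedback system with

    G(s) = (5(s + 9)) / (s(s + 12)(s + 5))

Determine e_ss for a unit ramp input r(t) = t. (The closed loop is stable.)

e_ss = 1.333

G(s) has one pole at the origin.
This is a Type 1 system. Kv = lim_{s→0} s·G(s) = 45/60 = 3/4.
e_ss = 1/Kv = 1/(3/4) = 4/3 ≈ 1.333.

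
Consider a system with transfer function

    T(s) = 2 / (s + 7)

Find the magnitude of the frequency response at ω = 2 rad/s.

Substitute s = j2: numerator = 2, denominator = 7 + j2.
|T(j2)| = |2| / |7 + j2| = 2 / 7.2801 ≈ 0.2747.

|T(j2)| ≈ 0.2747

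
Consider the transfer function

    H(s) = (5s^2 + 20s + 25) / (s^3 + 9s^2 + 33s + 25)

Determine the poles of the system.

The poles are the roots of the denominator s^3 + 9s^2 + 33s + 25 = 0.
Trying s = -1: the polynomial evaluates to 0, so (s + 1) is a factor.
Dividing out leaves s^2 + 8s + 25 = 0.
The quadratic formula then gives s = -4 ± 3j.

s = -4 ± 3j, -1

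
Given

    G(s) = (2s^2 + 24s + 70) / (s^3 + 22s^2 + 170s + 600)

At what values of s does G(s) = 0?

s = -7, -5

Set the numerator to zero: 2s^2 + 24s + 70 = 0, i.e. 2·(s^2 + 12s + 35) = 0.
Factoring: (s + 7)(s + 5) = 0.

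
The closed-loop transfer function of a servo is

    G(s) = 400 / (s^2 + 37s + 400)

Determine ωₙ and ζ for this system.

Compare the denominator to the standard form s^2 + 2ζωₙs + ωₙ².
ωₙ² = 400, so ωₙ = 20 rad/s.
2ζωₙ = 37, so ζ = 37/(2·20) = 0.925.

ωₙ = 20 rad/s, ζ = 0.925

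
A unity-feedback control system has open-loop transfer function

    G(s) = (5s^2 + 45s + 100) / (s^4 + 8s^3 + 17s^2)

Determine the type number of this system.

Factor s from the denominator: s^4 + 8s^3 + 17s^2 = s^2·(s^2 + 8s + 17).
There are 2 poles at the origin, so the system is Type 2.

Type 2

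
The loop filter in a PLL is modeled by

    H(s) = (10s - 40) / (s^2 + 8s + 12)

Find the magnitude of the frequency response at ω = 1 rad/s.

|H(j1)| ≈ 3.031

Substitute s = j1: numerator = -40 + j10, denominator = 11 + j8.
|H(j1)| = |-40 + j10| / |11 + j8| = 41.231 / 13.601 ≈ 3.031.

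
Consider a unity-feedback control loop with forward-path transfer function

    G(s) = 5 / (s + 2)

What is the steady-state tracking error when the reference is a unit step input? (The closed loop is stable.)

G(s) has no poles at the origin.
This is a Type 0 system. Kp = lim_{s→0} G(s) = 5/2.
e_ss = 1/(1 + Kp) = 1/(1 + 5/2) = 2/7 ≈ 0.2857.

e_ss = 0.2857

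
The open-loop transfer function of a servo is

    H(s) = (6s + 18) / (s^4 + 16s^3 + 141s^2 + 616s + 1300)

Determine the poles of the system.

s = -4 ± 3j, -4 ± 6j

The poles are the roots of the denominator s^4 + 16s^3 + 141s^2 + 616s + 1300 = 0.
No real roots exist; factor into two real quadratics: (s^2 + 8s + 25)(s^2 + 8s + 52) = 0.
Each quadratic gives a conjugate pair via the quadratic formula.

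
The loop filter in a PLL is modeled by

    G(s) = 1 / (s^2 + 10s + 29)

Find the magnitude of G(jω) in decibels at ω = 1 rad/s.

Substitute s = j1: numerator = 1, denominator = 28 + j10.
|G(j1)| = |1| / |28 + j10| = 1 / 29.732 ≈ 0.03363.
In decibels: 20·log₁₀(0.03363) ≈ -29.5 dB.

|G(j1)|_dB ≈ -29.5 dB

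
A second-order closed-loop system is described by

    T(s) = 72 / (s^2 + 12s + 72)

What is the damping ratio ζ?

Compare the denominator to the standard form s^2 + 2ζωₙs + ωₙ².
ωₙ² = 72, so ωₙ = √72 ≈ 8.485 rad/s.
2ζωₙ = 12, so ζ = 12/(2·√72) ≈ 0.7071.
With ζ = 0.7071 the response is underdamped.

ζ ≈ 0.7071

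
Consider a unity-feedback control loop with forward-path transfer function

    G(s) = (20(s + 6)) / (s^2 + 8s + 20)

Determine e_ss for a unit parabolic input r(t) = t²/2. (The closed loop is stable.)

e_ss = ∞

G(s) has no poles at the origin.
This is a Type 0 system; Ka = lim_{s→0} s^2·G(s) = 0, so the steady-state error for a parabola input is infinite.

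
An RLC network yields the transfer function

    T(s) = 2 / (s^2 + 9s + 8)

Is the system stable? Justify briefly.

The denominator s^2 + 9s + 8 factors as (s + 1)(s + 8), giving poles at s = -1, -8.
Since all poles lie strictly in the left half-plane, the system is stable.

stable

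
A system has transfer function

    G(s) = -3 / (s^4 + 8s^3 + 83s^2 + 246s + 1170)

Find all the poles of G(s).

s = -3 + 6j, -3 - 6j, -1 + 5j, -1 - 5j

The poles are the roots of the denominator s^4 + 8s^3 + 83s^2 + 246s + 1170 = 0.
No real roots exist; factor into two real quadratics: (s^2 + 6s + 45)(s^2 + 2s + 26) = 0.
Each quadratic gives a conjugate pair via the quadratic formula.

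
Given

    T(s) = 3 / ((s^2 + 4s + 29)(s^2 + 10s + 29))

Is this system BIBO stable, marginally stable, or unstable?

stable

The poles can be read from the denominator factors: s = -2 ± 5j, -5 ± 2j.
Since all poles lie strictly in the left half-plane, the system is stable.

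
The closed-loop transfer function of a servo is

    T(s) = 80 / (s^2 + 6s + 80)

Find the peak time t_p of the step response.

t_p ≈ 0.3728 s

Comparing s^2 + 6s + 80 to s^2 + 2ζωₙs + ωₙ²: ωₙ = √80 ≈ 8.944 rad/s and ζ = 6/(2·√80) ≈ 0.3354.
ζωₙ = 6/2 = 3, so ω_d = ωₙ√(1−ζ²) = √(ωₙ² − (ζωₙ)²) = √(80 − 3²) = √71 ≈ 8.426 rad/s.
t_p = π/ω_d = π/8.426 ≈ 0.3728 s.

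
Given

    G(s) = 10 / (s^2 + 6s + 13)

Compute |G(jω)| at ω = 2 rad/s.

|G(j2)| ≈ 0.6667

Substitute s = j2: numerator = 10, denominator = 9 + j12.
|G(j2)| = |10| / |9 + j12| = 10 / 15 ≈ 0.6667.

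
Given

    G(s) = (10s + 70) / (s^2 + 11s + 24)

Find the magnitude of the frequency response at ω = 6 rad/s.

|G(j6)| ≈ 1.374

Substitute s = j6: numerator = 70 + j60, denominator = -12 + j66.
|G(j6)| = |70 + j60| / |-12 + j66| = 92.195 / 67.082 ≈ 1.374.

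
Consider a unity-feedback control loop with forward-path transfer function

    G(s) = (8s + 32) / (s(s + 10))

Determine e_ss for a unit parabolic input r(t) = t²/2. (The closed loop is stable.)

e_ss = ∞

G(s) has one pole at the origin.
This is a Type 1 system; Ka = lim_{s→0} s^2·G(s) = 0, so the steady-state error for a parabola input is infinite.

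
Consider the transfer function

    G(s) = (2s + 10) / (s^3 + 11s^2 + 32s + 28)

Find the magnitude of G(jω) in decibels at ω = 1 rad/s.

|G(j1)|_dB ≈ -10.8 dB

Substitute s = j1: numerator = 10 + j2, denominator = 17 + j31.
|G(j1)| = |10 + j2| / |17 + j31| = 10.198 / 35.355 ≈ 0.2884.
In decibels: 20·log₁₀(0.2884) ≈ -10.8 dB.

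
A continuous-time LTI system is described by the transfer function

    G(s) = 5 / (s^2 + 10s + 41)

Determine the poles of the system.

s = -5 ± 4j

The poles are the roots of the denominator s^2 + 10s + 41 = 0.
Using the quadratic formula: s = (-10 ± √(-64))/2 = -5 ± 4j.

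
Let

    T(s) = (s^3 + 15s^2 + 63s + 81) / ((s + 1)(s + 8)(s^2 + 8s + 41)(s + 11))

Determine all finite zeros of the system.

s = -3, -3, -9

Set the numerator to zero: s^3 + 15s^2 + 63s + 81 = 0.
Factoring: (s + 3)^2(s + 9) = 0.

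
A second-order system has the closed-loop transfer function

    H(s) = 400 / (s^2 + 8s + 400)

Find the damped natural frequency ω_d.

Comparing s^2 + 8s + 400 to s^2 + 2ζωₙs + ωₙ²: ωₙ = 20 rad/s and ζ = 8/(2·20) = 0.2.
ζωₙ = 8/2 = 4, so ω_d = ωₙ√(1−ζ²) = √(ωₙ² − (ζωₙ)²) = √(400 − 4²) = √384 ≈ 19.60 rad/s.

ω_d ≈ 19.60 rad/s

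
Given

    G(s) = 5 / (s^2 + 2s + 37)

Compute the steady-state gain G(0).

G(0) = 5/37 ≈ 0.1351

Set s = 0: G(0) = (5) / (37) = 5/37.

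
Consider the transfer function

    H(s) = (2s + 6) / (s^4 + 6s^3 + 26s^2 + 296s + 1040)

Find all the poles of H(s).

The poles are the roots of the denominator s^4 + 6s^3 + 26s^2 + 296s + 1040 = 0.
No real roots exist; factor into two real quadratics: (s^2 - 4s + 40)(s^2 + 10s + 26) = 0.
Each quadratic gives a conjugate pair via the quadratic formula.

s = 2 ± 6j, -5 ± j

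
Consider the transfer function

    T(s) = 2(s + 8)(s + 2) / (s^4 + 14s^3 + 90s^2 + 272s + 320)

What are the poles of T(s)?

s = -3 + j, -3 - j, -4 + 4j, -4 - 4j

The poles are the roots of the denominator s^4 + 14s^3 + 90s^2 + 272s + 320 = 0.
No real roots exist; factor into two real quadratics: (s^2 + 6s + 10)(s^2 + 8s + 32) = 0.
Each quadratic gives a conjugate pair via the quadratic formula.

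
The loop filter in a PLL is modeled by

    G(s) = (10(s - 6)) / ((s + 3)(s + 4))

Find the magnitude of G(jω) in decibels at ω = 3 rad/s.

|G(j3)|_dB ≈ 10 dB

Substitute s = j3: numerator = -60 + j30, denominator = 3 + j21.
|G(j3)| = |-60 + j30| / |3 + j21| = 67.082 / 21.213 ≈ 3.162.
In decibels: 20·log₁₀(3.162) ≈ 10 dB.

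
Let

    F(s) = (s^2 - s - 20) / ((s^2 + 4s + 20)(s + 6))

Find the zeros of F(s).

s = -4, 5

Set the numerator to zero: s^2 - s - 20 = 0.
Factoring: (s + 4)(s - 5) = 0.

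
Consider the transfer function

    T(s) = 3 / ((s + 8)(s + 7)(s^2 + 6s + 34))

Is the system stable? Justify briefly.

The poles can be read from the denominator factors: s = -8, -7, -3 ± 5j.
Since all poles lie strictly in the left half-plane, the system is stable.

stable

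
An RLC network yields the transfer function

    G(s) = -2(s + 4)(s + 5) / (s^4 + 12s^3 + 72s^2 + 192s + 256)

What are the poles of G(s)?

The poles are the roots of the denominator s^4 + 12s^3 + 72s^2 + 192s + 256 = 0.
No real roots exist; factor into two real quadratics: (s^2 + 4s + 8)(s^2 + 8s + 32) = 0.
Each quadratic gives a conjugate pair via the quadratic formula.

s = -2 + 2j, -2 - 2j, -4 + 4j, -4 - 4j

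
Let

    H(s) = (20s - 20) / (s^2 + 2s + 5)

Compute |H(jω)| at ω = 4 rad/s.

Substitute s = j4: numerator = -20 + j80, denominator = -11 + j8.
|H(j4)| = |-20 + j80| / |-11 + j8| = 82.462 / 13.601 ≈ 6.063.

|H(j4)| ≈ 6.063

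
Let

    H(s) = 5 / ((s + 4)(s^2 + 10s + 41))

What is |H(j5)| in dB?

Substitute s = j5: numerator = 5, denominator = -186 + j280.
|H(j5)| = |5| / |-186 + j280| = 5 / 336.15 ≈ 0.01487.
In decibels: 20·log₁₀(0.01487) ≈ -36.6 dB.

|H(j5)|_dB ≈ -36.6 dB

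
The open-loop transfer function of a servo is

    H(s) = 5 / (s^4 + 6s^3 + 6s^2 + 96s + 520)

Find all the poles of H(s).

s = 2 + 4j, 2 - 4j, -5 + j, -5 - j

The poles are the roots of the denominator s^4 + 6s^3 + 6s^2 + 96s + 520 = 0.
No real roots exist; factor into two real quadratics: (s^2 - 4s + 20)(s^2 + 10s + 26) = 0.
Each quadratic gives a conjugate pair via the quadratic formula.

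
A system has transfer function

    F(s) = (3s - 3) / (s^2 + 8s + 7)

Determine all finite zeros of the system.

s = 1

Set the numerator to zero: 3s - 3 = 0, i.e. 3·(s - 1) = 0.
So s = 1.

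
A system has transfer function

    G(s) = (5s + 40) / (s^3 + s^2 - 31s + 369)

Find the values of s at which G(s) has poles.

The poles are the roots of the denominator s^3 + s^2 - 31s + 369 = 0.
Trying s = -9: the polynomial evaluates to 0, so (s + 9) is a factor.
Dividing out leaves s^2 - 8s + 41 = 0.
The quadratic formula then gives s = 4 ± 5j.

s = 4 ± 5j, -9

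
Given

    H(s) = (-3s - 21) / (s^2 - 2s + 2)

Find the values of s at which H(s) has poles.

s = 1 + j, 1 - j

The poles are the roots of the denominator s^2 - 2s + 2 = 0.
Using the quadratic formula: s = (2 ± √(-4))/2 = 1 ± 1j.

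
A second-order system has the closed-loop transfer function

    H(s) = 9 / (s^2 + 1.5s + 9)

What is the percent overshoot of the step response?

%OS ≈ 44.4%

Comparing s^2 + 1.5s + 9 to s^2 + 2ζωₙs + ωₙ²: ωₙ = 3 rad/s and ζ = 1.5/(2·3) = 0.25.
%OS = 100·exp(−πζ/√(1−ζ²)) = 100·exp(−π·0.25/√(1−0.25²)) ≈ 44.4%.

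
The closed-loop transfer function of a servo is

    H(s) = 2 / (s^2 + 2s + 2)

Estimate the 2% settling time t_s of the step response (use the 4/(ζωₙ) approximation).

Comparing s^2 + 2s + 2 to s^2 + 2ζωₙs + ωₙ²: ωₙ = √2 ≈ 1.414 rad/s and ζ = 2/(2·√2) ≈ 0.7071.
ζωₙ = 2/2 = 1, so t_s ≈ 4/(ζωₙ) = 4/1 = 4 s.

t_s ≈ 4 s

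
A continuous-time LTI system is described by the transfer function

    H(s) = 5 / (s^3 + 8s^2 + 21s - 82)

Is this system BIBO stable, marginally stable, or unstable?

unstable

The denominator s^3 + 8s^2 + 21s - 82 factors as (s - 2)(s^2 + 10s + 41), giving poles at s = 2, -5 ± 4j.
Since the pole(s) at s = 2 lie in the right half-plane, the system is unstable.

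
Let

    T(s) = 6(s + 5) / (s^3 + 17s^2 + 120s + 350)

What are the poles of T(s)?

The poles are the roots of the denominator s^3 + 17s^2 + 120s + 350 = 0.
Trying s = -7: the polynomial evaluates to 0, so (s + 7) is a factor.
Dividing out leaves s^2 + 10s + 50 = 0.
The quadratic formula then gives s = -5 ± 5j.

s = -5 ± 5j, -7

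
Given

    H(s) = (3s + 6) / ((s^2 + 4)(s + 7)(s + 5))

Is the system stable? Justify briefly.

marginally stable

The poles can be read from the denominator factors: s = ±2j, -7, -5.
Since the simple pole(s) at s = 2j, -2j lie on the jω-axis with none in the right half-plane, the system is marginally stable.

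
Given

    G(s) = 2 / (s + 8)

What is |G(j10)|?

|G(j10)| ≈ 0.1562

Substitute s = j10: numerator = 2, denominator = 8 + j10.
|G(j10)| = |2| / |8 + j10| = 2 / 12.806 ≈ 0.1562.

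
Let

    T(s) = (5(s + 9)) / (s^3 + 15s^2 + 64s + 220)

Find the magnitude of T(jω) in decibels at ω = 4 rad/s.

|T(j4)|_dB ≈ -11.9 dB

Substitute s = j4: numerator = 45 + j20, denominator = -20 + j192.
|T(j4)| = |45 + j20| / |-20 + j192| = 49.244 / 193.04 ≈ 0.2551.
In decibels: 20·log₁₀(0.2551) ≈ -11.9 dB.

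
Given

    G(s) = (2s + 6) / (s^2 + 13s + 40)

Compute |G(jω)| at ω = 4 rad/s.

|G(j4)| ≈ 0.1746

Substitute s = j4: numerator = 6 + j8, denominator = 24 + j52.
|G(j4)| = |6 + j8| / |24 + j52| = 10 / 57.271 ≈ 0.1746.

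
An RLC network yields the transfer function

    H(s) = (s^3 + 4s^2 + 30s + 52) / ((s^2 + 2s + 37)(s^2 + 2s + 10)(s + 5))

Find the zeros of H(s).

s = -1 ± 5j, -2

Set the numerator to zero: s^3 + 4s^2 + 30s + 52 = 0.
Factoring: (s^2 + 2s + 26)(s + 2) = 0.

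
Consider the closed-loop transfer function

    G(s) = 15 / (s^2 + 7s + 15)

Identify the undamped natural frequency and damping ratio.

Compare the denominator to the standard form s^2 + 2ζωₙs + ωₙ².
ωₙ² = 15, so ωₙ = √15 ≈ 3.873 rad/s.
2ζωₙ = 7, so ζ = 7/(2·√15) ≈ 0.9037.

ωₙ ≈ 3.873 rad/s, ζ ≈ 0.9037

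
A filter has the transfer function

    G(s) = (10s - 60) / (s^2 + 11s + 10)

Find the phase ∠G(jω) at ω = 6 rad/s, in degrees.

∠G(j6) ≈ 23.50°

At s = j6: numerator = -60 + j60, denominator = -26 + j66.
∠G = ∠num − ∠den = 135° − (111.50°) = 23.50°.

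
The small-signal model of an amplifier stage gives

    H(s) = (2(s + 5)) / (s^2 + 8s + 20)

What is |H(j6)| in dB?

|H(j6)|_dB ≈ -10.2 dB

Substitute s = j6: numerator = 10 + j12, denominator = -16 + j48.
|H(j6)| = |10 + j12| / |-16 + j48| = 15.620 / 50.596 ≈ 0.3087.
In decibels: 20·log₁₀(0.3087) ≈ -10.2 dB.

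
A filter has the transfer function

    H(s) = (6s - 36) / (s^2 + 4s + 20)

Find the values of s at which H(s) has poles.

The poles are the roots of the denominator s^2 + 4s + 20 = 0.
Using the quadratic formula: s = (-4 ± √(-64))/2 = -2 ± 4j.

s = -2 + 4j, -2 - 4j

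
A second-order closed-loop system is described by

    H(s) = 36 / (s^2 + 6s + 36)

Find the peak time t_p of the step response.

t_p ≈ 0.6046 s

Comparing s^2 + 6s + 36 to s^2 + 2ζωₙs + ωₙ²: ωₙ = 6 rad/s and ζ = 6/(2·6) = 0.5.
ζωₙ = 6/2 = 3, so ω_d = ωₙ√(1−ζ²) = √(ωₙ² − (ζωₙ)²) = √(36 − 3²) = √27 ≈ 5.196 rad/s.
t_p = π/ω_d = π/5.196 ≈ 0.6046 s.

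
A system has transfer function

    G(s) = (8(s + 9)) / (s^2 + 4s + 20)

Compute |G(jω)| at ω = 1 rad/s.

|G(j1)| ≈ 3.731

Substitute s = j1: numerator = 72 + j8, denominator = 19 + j4.
|G(j1)| = |72 + j8| / |19 + j4| = 72.443 / 19.416 ≈ 3.731.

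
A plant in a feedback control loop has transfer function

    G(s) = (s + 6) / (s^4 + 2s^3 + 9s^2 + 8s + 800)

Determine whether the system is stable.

The denominator s^4 + 2s^3 + 9s^2 + 8s + 800 factors as (s^2 + 8s + 32)(s^2 - 6s + 25), giving poles at s = -4 ± 4j, 3 ± 4j.
Since the pole(s) at s = 3 ± 4j lie in the right half-plane, the system is unstable.

unstable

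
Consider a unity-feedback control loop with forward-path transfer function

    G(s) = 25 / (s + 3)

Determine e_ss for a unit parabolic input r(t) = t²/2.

e_ss = ∞

G(s) has no poles at the origin.
This is a Type 0 system; Ka = lim_{s→0} s^2·G(s) = 0, so the steady-state error for a parabola input is infinite.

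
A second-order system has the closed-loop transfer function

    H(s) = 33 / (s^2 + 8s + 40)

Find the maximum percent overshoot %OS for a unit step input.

Comparing s^2 + 8s + 40 to s^2 + 2ζωₙs + ωₙ²: ωₙ = √40 ≈ 6.325 rad/s and ζ = 8/(2·√40) ≈ 0.6325.
%OS = 100·exp(−πζ/√(1−ζ²)) = 100·exp(−π·0.6325/√(1−0.6325²)) ≈ 7.69%.

%OS ≈ 7.69%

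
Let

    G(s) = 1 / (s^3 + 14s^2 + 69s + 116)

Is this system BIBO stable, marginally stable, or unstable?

stable

The denominator s^3 + 14s^2 + 69s + 116 factors as (s^2 + 10s + 29)(s + 4), giving poles at s = -5 + 2j, -5 - 2j, -4.
Since all poles lie strictly in the left half-plane, the system is stable.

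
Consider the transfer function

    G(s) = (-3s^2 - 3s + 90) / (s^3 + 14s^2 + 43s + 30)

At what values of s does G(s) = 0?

Set the numerator to zero: -3s^2 - 3s + 90 = 0, i.e. -3·(s^2 + s - 30) = 0.
Factoring: (s + 6)(s - 5) = 0.

s = -6, 5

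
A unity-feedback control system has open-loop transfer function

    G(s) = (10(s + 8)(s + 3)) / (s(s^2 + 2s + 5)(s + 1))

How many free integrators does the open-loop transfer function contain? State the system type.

The denominator has 1 factor of s at the origin (free integrator), so this is a Type 1 system.

Type 1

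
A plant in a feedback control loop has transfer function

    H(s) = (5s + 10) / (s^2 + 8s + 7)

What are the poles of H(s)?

s = -7, -1

The poles are the roots of the denominator s^2 + 8s + 7 = 0.
Factoring: (s + 7)(s + 1) = 0, so s = -7 and s = -1.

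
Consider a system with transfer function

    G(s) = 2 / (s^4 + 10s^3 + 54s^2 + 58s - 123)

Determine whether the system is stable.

unstable

The denominator s^4 + 10s^3 + 54s^2 + 58s - 123 factors as (s^2 + 8s + 41)(s + 3)(s - 1), giving poles at s = -4 ± 5j, -3, 1.
Since the pole(s) at s = 1 lie in the right half-plane, the system is unstable.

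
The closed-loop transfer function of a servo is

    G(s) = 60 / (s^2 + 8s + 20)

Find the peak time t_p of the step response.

t_p ≈ 1.571 s

Comparing s^2 + 8s + 20 to s^2 + 2ζωₙs + ωₙ²: ωₙ = √20 ≈ 4.472 rad/s and ζ = 8/(2·√20) ≈ 0.8944.
ζωₙ = 8/2 = 4, so ω_d = ωₙ√(1−ζ²) = √(ωₙ² − (ζωₙ)²) = √(20 − 4²) = √4 = 2 rad/s.
t_p = π/ω_d = π/2 ≈ 1.571 s.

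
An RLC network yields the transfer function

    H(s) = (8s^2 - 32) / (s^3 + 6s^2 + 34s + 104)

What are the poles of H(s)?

s = -1 + 5j, -1 - 5j, -4

The poles are the roots of the denominator s^3 + 6s^2 + 34s + 104 = 0.
Trying s = -4: the polynomial evaluates to 0, so (s + 4) is a factor.
Dividing out leaves s^2 + 2s + 26 = 0.
The quadratic formula then gives s = -1 ± 5j.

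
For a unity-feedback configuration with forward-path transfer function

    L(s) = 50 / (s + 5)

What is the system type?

Type 0

The denominator has no factor of s at the origin — no free integrator — so this is a Type 0 system.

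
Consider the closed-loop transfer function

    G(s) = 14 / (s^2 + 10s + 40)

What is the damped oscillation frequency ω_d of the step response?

ω_d ≈ 3.873 rad/s

Comparing s^2 + 10s + 40 to s^2 + 2ζωₙs + ωₙ²: ωₙ = √40 ≈ 6.325 rad/s and ζ = 10/(2·√40) ≈ 0.7906.
ζωₙ = 10/2 = 5, so ω_d = ωₙ√(1−ζ²) = √(ωₙ² − (ζωₙ)²) = √(40 − 5²) = √15 ≈ 3.873 rad/s.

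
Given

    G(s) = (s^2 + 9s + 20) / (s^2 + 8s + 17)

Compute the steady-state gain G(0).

G(0) = 20/17 ≈ 1.176

Set s = 0: G(0) = (20) / (17) = 20/17.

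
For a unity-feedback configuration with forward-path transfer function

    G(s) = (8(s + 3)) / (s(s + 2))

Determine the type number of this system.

The denominator has 1 factor of s at the origin (free integrator), so this is a Type 1 system.

Type 1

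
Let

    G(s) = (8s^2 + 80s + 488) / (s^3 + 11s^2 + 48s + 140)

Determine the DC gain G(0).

Set s = 0: G(0) = (488) / (140) = 122/35.

G(0) = 122/35 ≈ 3.486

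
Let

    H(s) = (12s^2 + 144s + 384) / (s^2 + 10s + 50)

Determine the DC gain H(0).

H(0) = 192/25 ≈ 7.680

Set s = 0: H(0) = (384) / (50) = 192/25.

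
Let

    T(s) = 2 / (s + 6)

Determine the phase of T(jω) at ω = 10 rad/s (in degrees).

∠T(j10) ≈ -59.04°

At s = j10: numerator = 2, denominator = 6 + j10.
∠T = ∠num − ∠den = 0° − (59.036°) = -59.04°.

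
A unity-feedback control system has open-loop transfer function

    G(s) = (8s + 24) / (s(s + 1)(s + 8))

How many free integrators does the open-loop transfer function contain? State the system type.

Type 1

The denominator has 1 factor of s at the origin (free integrator), so this is a Type 1 system.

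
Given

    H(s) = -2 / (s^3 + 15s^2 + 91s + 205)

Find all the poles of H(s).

s = -5 + 4j, -5 - 4j, -5

The poles are the roots of the denominator s^3 + 15s^2 + 91s + 205 = 0.
Trying s = -5: the polynomial evaluates to 0, so (s + 5) is a factor.
Dividing out leaves s^2 + 10s + 41 = 0.
The quadratic formula then gives s = -5 ± 4j.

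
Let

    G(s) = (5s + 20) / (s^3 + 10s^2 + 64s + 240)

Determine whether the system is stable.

The denominator s^3 + 10s^2 + 64s + 240 factors as (s^2 + 4s + 40)(s + 6), giving poles at s = -2 + 6j, -2 - 6j, -6.
Since all poles lie strictly in the left half-plane, the system is stable.

stable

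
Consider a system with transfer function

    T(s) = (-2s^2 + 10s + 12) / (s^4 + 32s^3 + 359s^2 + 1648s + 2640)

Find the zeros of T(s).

Set the numerator to zero: -2s^2 + 10s + 12 = 0, i.e. -2·(s^2 - 5s - 6) = 0.
Factoring: (s + 1)(s - 6) = 0.

s = -1, 6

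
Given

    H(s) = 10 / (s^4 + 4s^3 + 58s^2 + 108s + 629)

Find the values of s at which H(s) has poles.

The poles are the roots of the denominator s^4 + 4s^3 + 58s^2 + 108s + 629 = 0.
No real roots exist; factor into two real quadratics: (s^2 + 2s + 17)(s^2 + 2s + 37) = 0.
Each quadratic gives a conjugate pair via the quadratic formula.

s = -1 + 4j, -1 - 4j, -1 + 6j, -1 - 6j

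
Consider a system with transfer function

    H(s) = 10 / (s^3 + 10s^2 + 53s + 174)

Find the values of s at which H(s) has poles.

The poles are the roots of the denominator s^3 + 10s^2 + 53s + 174 = 0.
Trying s = -6: the polynomial evaluates to 0, so (s + 6) is a factor.
Dividing out leaves s^2 + 4s + 29 = 0.
The quadratic formula then gives s = -2 ± 5j.

s = -2 + 5j, -2 - 5j, -6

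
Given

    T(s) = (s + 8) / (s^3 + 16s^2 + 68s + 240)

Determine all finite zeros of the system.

s = -8

Set the numerator to zero: s + 8 = 0.
So s = -8.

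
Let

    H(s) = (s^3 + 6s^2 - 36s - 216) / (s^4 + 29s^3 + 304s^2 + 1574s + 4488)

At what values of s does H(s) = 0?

s = -6, -6, 6

Set the numerator to zero: s^3 + 6s^2 - 36s - 216 = 0.
Factoring: (s + 6)^2(s - 6) = 0.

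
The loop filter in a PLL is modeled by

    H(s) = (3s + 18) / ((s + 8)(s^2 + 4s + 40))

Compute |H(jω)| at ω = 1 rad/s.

|H(j1)| ≈ 0.05773

Substitute s = j1: numerator = 18 + j3, denominator = 308 + j71.
|H(j1)| = |18 + j3| / |308 + j71| = 18.248 / 316.08 ≈ 0.05773.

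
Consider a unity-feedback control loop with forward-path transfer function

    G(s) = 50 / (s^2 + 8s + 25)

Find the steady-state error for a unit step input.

e_ss = 0.3333

G(s) has no poles at the origin.
This is a Type 0 system. Kp = lim_{s→0} G(s) = 50/25 = 2.
e_ss = 1/(1 + Kp) = 1/(1 + 2) = 1/3 ≈ 0.3333.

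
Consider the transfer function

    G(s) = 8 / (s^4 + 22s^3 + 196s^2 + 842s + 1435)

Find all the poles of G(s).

The poles are the roots of the denominator s^4 + 22s^3 + 196s^2 + 842s + 1435 = 0.
Trying s = -7: the polynomial evaluates to 0, so (s + 7) is a factor.
Dividing out leaves s^3 + 15s^2 + 91s + 205 = 0.
This factors further as (s^2 + 10s + 41)(s + 5) = 0.

s = -5 + 4j, -5 - 4j, -7, -5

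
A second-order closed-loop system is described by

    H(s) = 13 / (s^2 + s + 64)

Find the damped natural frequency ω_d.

ω_d ≈ 7.984 rad/s

Comparing s^2 + s + 64 to s^2 + 2ζωₙs + ωₙ²: ωₙ = 8 rad/s and ζ = 1/(2·8) = 0.0625.
ζωₙ = 1/2 = 0.5, so ω_d = ωₙ√(1−ζ²) = √(ωₙ² − (ζωₙ)²) = √(64 − 0.5²) = √63.75 ≈ 7.984 rad/s.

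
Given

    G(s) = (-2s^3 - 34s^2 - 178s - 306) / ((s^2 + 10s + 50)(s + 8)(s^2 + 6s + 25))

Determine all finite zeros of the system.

s = -4 ± j, -9

Set the numerator to zero: -2s^3 - 34s^2 - 178s - 306 = 0, i.e. -2·(s^3 + 17s^2 + 89s + 153) = 0.
Factoring: (s^2 + 8s + 17)(s + 9) = 0.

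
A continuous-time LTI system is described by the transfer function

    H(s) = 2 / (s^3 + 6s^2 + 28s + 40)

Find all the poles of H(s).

s = -2 ± 4j, -2

The poles are the roots of the denominator s^3 + 6s^2 + 28s + 40 = 0.
Trying s = -2: the polynomial evaluates to 0, so (s + 2) is a factor.
Dividing out leaves s^2 + 4s + 20 = 0.
The quadratic formula then gives s = -2 ± 4j.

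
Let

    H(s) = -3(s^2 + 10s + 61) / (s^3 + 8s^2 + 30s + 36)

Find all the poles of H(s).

s = -3 ± 3j, -2

The poles are the roots of the denominator s^3 + 8s^2 + 30s + 36 = 0.
Trying s = -2: the polynomial evaluates to 0, so (s + 2) is a factor.
Dividing out leaves s^2 + 6s + 18 = 0.
The quadratic formula then gives s = -3 ± 3j.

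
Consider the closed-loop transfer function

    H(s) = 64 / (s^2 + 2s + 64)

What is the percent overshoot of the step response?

%OS ≈ 67.3%

Comparing s^2 + 2s + 64 to s^2 + 2ζωₙs + ωₙ²: ωₙ = 8 rad/s and ζ = 2/(2·8) = 0.125.
%OS = 100·exp(−πζ/√(1−ζ²)) = 100·exp(−π·0.125/√(1−0.125²)) ≈ 67.3%.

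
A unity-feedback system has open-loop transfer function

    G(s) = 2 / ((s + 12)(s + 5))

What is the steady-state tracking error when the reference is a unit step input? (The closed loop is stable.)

e_ss = 0.9677

G(s) has no poles at the origin.
This is a Type 0 system. Kp = lim_{s→0} G(s) = 2/60 = 1/30.
e_ss = 1/(1 + Kp) = 1/(1 + 1/30) = 30/31 ≈ 0.9677.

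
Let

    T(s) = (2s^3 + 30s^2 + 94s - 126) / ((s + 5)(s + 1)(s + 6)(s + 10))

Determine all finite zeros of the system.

Set the numerator to zero: 2s^3 + 30s^2 + 94s - 126 = 0, i.e. 2·(s^3 + 15s^2 + 47s - 63) = 0.
Factoring: (s + 9)(s + 7)(s - 1) = 0.

s = -9, -7, 1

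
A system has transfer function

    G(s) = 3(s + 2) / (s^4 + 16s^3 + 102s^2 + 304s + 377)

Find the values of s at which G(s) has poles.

The poles are the roots of the denominator s^4 + 16s^3 + 102s^2 + 304s + 377 = 0.
No real roots exist; factor into two real quadratics: (s^2 + 10s + 29)(s^2 + 6s + 13) = 0.
Each quadratic gives a conjugate pair via the quadratic formula.

s = -5 ± 2j, -3 ± 2j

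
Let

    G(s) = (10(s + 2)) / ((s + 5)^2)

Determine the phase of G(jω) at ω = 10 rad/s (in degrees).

∠G(j10) ≈ -48.18°

At s = j10: numerator = 20 + j100, denominator = -75 + j100.
∠G = ∠num − ∠den = 78.690° − (126.87°) = -48.18°.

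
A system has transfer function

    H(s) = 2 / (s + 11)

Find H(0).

Set s = 0: H(0) = (2) / (11) = 2/11.

H(0) = 2/11 ≈ 0.1818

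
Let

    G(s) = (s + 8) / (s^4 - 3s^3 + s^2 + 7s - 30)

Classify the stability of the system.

unstable

The denominator s^4 - 3s^3 + s^2 + 7s - 30 factors as (s^2 - 2s + 5)(s - 3)(s + 2), giving poles at s = 1 + 2j, 1 - 2j, 3, -2.
Since the pole(s) at s = 1 + 2j, 1 - 2j, 3 lie in the right half-plane, the system is unstable.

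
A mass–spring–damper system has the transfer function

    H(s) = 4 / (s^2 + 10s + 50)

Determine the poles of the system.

The poles are the roots of the denominator s^2 + 10s + 50 = 0.
Using the quadratic formula: s = (-10 ± √(-100))/2 = -5 ± 5j.

s = -5 ± 5j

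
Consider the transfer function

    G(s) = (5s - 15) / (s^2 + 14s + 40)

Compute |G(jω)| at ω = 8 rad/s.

Substitute s = j8: numerator = -15 + j40, denominator = -24 + j112.
|G(j8)| = |-15 + j40| / |-24 + j112| = 42.720 / 114.54 ≈ 0.3730.

|G(j8)| ≈ 0.3730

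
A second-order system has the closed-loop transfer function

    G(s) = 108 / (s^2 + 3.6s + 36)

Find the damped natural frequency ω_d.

ω_d ≈ 5.724 rad/s

Comparing s^2 + 3.6s + 36 to s^2 + 2ζωₙs + ωₙ²: ωₙ = 6 rad/s and ζ = 3.6/(2·6) = 0.3.
ζωₙ = 3.6/2 = 1.8, so ω_d = ωₙ√(1−ζ²) = √(ωₙ² − (ζωₙ)²) = √(36 − 1.8²) = √32.76 ≈ 5.724 rad/s.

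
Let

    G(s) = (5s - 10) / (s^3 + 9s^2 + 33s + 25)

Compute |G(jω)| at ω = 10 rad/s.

Substitute s = j10: numerator = -10 + j50, denominator = -875 - j670.
|G(j10)| = |-10 + j50| / |-875 - j670| = 50.990 / 1102.1 ≈ 0.04627.

|G(j10)| ≈ 0.04627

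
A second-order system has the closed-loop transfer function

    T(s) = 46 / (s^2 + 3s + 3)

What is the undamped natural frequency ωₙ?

ωₙ ≈ 1.732 rad/s

Compare the denominator to the standard form s^2 + 2ζωₙs + ωₙ².
ωₙ² = 3, so ωₙ = √3 ≈ 1.732 rad/s.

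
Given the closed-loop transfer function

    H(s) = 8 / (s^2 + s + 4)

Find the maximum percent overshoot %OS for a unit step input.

Comparing s^2 + s + 4 to s^2 + 2ζωₙs + ωₙ²: ωₙ = 2 rad/s and ζ = 1/(2·2) = 0.25.
%OS = 100·exp(−πζ/√(1−ζ²)) = 100·exp(−π·0.25/√(1−0.25²)) ≈ 44.4%.

%OS ≈ 44.4%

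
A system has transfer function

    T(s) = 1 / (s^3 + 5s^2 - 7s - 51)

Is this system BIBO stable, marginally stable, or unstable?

unstable

The denominator s^3 + 5s^2 - 7s - 51 factors as (s^2 + 8s + 17)(s - 3), giving poles at s = -4 ± j, 3.
Since the pole(s) at s = 3 lie in the right half-plane, the system is unstable.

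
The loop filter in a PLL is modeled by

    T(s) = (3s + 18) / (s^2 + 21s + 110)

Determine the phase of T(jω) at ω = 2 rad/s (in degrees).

At s = j2: numerator = 18 + j6, denominator = 106 + j42.
∠T = ∠num − ∠den = 18.435° − (21.615°) = -3.180°.

∠T(j2) ≈ -3.180°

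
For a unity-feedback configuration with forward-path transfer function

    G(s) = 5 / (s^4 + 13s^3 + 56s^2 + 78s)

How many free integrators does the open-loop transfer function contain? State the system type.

Type 1

The denominator has 1 factor of s at the origin (free integrator), so this is a Type 1 system.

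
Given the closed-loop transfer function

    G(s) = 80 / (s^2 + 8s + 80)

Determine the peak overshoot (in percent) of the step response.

Comparing s^2 + 8s + 80 to s^2 + 2ζωₙs + ωₙ²: ωₙ = √80 ≈ 8.944 rad/s and ζ = 8/(2·√80) ≈ 0.4472.
%OS = 100·exp(−πζ/√(1−ζ²)) = 100·exp(−π·0.4472/√(1−0.4472²)) ≈ 20.8%.

%OS ≈ 20.8%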